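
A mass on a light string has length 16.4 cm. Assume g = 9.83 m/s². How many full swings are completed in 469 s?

577

T = 2π√(L/g) = 2π√(0.164/9.83) = 0.8116 s.
Number of complete oscillations = ⌊469/0.8116⌋ = ⌊577.9⌋ = 577.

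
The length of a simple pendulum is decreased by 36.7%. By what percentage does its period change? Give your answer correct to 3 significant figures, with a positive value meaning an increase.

T ∝ √L, so T'/T = √(0.6330) = 0.7956.
Percentage change in T = (0.7956 − 1) × 100% = -20.4%.

-20.4%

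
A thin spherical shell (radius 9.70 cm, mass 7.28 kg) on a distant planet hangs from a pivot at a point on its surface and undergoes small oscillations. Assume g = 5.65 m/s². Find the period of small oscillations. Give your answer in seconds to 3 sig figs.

1.06 s

I_cm = (2/3)mr² = 0.04567 kg·m². The pivot is at distance d = 0.0970 m from the centre of mass.
By the parallel-axis theorem, I = I_cm + md² = 0.04567 + 0.06850 = 0.1142 kg·m².
T = 2π√(I/(mgd)) = 2π√(0.1142/(7.28 × 5.65 × 0.0970)) = 1.06 s.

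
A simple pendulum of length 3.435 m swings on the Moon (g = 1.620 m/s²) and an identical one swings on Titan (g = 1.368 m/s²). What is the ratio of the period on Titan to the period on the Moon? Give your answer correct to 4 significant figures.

1.088

T ∝ 1/√g, so T₂/T₁ = √(g₁/g₂) = √(1.620/1.368) = 1.088.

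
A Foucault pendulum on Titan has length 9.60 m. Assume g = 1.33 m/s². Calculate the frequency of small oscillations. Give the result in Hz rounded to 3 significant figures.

T = 2π√(L/g) = 2π√(9.60/1.33) = 16.88 s, so f = 1/T = 0.0592 Hz.

0.0592 Hz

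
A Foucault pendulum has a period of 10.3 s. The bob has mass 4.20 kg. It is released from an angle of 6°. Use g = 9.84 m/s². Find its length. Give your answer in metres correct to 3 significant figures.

From T = 2π√(L/g), L = gT²/(4π²) = 9.84 × 10.30²/(4π²) = 26.4 m.

26.4 m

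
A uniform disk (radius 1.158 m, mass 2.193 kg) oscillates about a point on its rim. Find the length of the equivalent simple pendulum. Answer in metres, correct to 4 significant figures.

1.737 m

The equivalent simple-pendulum length is L_eq = I/(md), where I is about the pivot and d = 1.1580 m.
I_cm = ½mR² = 1.4704 kg·m², so I = I_cm + md² = 1.4704 + 2.9407 = 4.4111 kg·m².
L_eq = 4.4111/(2.193 × 1.1580) = 1.737 m.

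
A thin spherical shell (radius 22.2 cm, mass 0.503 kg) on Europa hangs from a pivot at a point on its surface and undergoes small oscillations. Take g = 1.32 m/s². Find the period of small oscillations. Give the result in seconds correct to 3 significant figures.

I_cm = (2/3)mr² = 0.01653 kg·m². The pivot is at distance d = 0.222 m from the centre of mass.
By the parallel-axis theorem, I = I_cm + md² = 0.01653 + 0.02479 = 0.04132 kg·m².
T = 2π√(I/(mgd)) = 2π√(0.04132/(0.503 × 1.32 × 0.222)) = 3.33 s.

3.33 s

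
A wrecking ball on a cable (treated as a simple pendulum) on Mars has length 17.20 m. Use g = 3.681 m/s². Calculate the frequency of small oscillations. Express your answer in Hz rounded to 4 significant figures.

T = 2π√(L/g) = 2π√(17.20/3.681) = 13.582 s, so f = 1/T = 0.07363 Hz.

0.07363 Hz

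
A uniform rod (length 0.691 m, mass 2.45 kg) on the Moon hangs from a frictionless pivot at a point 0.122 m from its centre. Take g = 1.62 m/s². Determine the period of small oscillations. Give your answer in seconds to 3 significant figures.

3.30 s

For a physical pendulum T = 2π√(I/(mgd)), with d = 0.1220 m from pivot to centre of mass.
I_cm = mL²/12 = 2.45 × 0.691²/12 = 0.09749 kg·m²; I = I_cm + md² = 0.09749 + 2.45 × 0.1220² = 0.1340 kg·m².
T = 2π√(0.1340/(2.45 × 1.62 × 0.1220)) = 3.30 s.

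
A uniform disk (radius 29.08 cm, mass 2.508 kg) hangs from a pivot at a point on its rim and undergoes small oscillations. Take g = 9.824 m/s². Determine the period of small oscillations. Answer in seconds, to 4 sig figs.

1.324 s

I_cm = ½mr² = 0.10604 kg·m². The pivot is at distance d = 0.2908 m from the centre of mass.
By the parallel-axis theorem, I = I_cm + md² = 0.10604 + 0.21209 = 0.31813 kg·m².
T = 2π√(I/(mgd)) = 2π√(0.31813/(2.508 × 9.824 × 0.2908)) = 1.324 s.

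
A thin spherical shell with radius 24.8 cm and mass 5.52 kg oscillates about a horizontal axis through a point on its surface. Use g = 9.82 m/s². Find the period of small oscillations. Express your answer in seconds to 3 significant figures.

1.29 s

I_cm = (2/3)mr² = 0.2263 kg·m². The pivot is at distance d = 0.248 m from the centre of mass.
By the parallel-axis theorem, I = I_cm + md² = 0.2263 + 0.3395 = 0.5658 kg·m².
T = 2π√(I/(mgd)) = 2π√(0.5658/(5.52 × 9.82 × 0.248)) = 1.29 s.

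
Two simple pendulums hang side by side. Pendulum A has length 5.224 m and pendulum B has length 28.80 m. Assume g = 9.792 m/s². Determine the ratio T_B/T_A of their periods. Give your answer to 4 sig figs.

T ∝ √L, so T_B/T_A = √(L_B/L_A) = √(28.80/5.224) = 2.348.

2.348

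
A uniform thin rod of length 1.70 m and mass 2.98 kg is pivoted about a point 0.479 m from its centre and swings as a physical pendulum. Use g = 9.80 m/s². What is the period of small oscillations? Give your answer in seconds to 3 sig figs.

1.99 s

For a physical pendulum T = 2π√(I/(mgd)), with d = 0.4790 m from pivot to centre of mass.
I_cm = mL²/12 = 2.98 × 1.70²/12 = 0.7177 kg·m²; I = I_cm + md² = 0.7177 + 2.98 × 0.4790² = 1.401 kg·m².
T = 2π√(1.401/(2.98 × 9.80 × 0.4790)) = 1.99 s.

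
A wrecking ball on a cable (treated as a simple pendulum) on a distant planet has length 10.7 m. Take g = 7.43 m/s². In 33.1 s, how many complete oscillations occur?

T = 2π√(L/g) = 2π√(10.7/7.43) = 7.540 s.
Number of complete oscillations = ⌊33.1/7.540⌋ = ⌊4.390⌋ = 4.

4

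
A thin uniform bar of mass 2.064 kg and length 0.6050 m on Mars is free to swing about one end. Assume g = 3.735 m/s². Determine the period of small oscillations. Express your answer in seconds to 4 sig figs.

2.065 s

For a physical pendulum T = 2π√(I/(mgd)), with d = 0.30250 m from pivot to centre of mass.
I_cm = mL²/12 = 2.064 × 0.6050²/12 = 0.062956 kg·m²; I = I_cm + md² = 0.062956 + 2.064 × 0.30250² = 0.25183 kg·m².
T = 2π√(0.25183/(2.064 × 3.735 × 0.30250)) = 2.065 s.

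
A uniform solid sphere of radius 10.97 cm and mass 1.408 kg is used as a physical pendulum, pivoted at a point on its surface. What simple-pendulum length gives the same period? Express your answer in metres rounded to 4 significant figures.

The equivalent simple-pendulum length is L_eq = I/(md), where I is about the pivot and d = 0.10970 m.
I_cm = (2/5)mR² = 0.0067776 kg·m², so I = I_cm + md² = 0.0067776 + 0.016944 = 0.023722 kg·m².
L_eq = 0.023722/(1.408 × 0.10970) = 0.1536 m.

0.1536 m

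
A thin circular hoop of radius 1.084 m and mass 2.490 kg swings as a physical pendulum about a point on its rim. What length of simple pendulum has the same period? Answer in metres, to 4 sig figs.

The equivalent simple-pendulum length is L_eq = I/(md), where I is about the pivot and d = 1.0840 m.
I_cm = mR² = 2.9259 kg·m², so I = I_cm + md² = 2.9259 + 2.9259 = 5.8518 kg·m².
L_eq = 5.8518/(2.490 × 1.0840) = 2.168 m.

2.168 m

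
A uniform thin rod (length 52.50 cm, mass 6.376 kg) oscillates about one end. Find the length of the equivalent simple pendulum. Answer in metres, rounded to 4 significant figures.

0.3500 m

The equivalent simple-pendulum length is L_eq = I/(md), where I is about the pivot and d = 0.26250 m.
I_cm = (1/12)mL² = 0.14645 kg·m², so I = I_cm + md² = 0.14645 + 0.43935 = 0.58580 kg·m².
L_eq = 0.58580/(6.376 × 0.26250) = 0.3500 m.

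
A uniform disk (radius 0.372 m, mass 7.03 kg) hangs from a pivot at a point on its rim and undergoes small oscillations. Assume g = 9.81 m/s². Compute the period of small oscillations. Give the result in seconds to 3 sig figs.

I_cm = ½mr² = 0.4864 kg·m². The pivot is at distance d = 0.372 m from the centre of mass.
By the parallel-axis theorem, I = I_cm + md² = 0.4864 + 0.9728 = 1.459 kg·m².
T = 2π√(I/(mgd)) = 2π√(1.459/(7.03 × 9.81 × 0.372)) = 1.50 s.

1.50 s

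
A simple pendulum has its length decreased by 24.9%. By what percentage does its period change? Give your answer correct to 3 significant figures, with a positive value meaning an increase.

-13.3%

T ∝ √L, so T'/T = √(0.7510) = 0.8666.
Percentage change in T = (0.8666 − 1) × 100% = -13.3%.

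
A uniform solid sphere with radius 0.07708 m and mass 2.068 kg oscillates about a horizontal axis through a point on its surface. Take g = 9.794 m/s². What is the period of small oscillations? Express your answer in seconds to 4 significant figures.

I_cm = (2/5)mr² = 0.0049147 kg·m². The pivot is at distance d = 0.07708 m from the centre of mass.
By the parallel-axis theorem, I = I_cm + md² = 0.0049147 + 0.012287 = 0.017201 kg·m².
T = 2π√(I/(mgd)) = 2π√(0.017201/(2.068 × 9.794 × 0.07708)) = 0.6595 s.

0.6595 s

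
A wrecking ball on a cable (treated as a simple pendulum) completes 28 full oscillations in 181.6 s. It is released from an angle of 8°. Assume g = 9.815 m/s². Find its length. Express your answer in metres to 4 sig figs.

10.46 m

T = 181.6/28 = 6.4857 s.
From T = 2π√(L/g), L = gT²/(4π²) = 9.815 × 6.4857²/(4π²) = 10.46 m.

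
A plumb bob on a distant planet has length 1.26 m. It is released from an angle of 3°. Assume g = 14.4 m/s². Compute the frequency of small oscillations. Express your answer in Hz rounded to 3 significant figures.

0.538 Hz

T = 2π√(L/g) = 2π√(1.26/14.4) = 1.859 s, so f = 1/T = 0.538 Hz.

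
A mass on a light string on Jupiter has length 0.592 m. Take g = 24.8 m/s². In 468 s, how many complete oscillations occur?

T = 2π√(L/g) = 2π√(0.592/24.8) = 0.9708 s.
Number of complete oscillations = ⌊468/0.9708⌋ = ⌊482.1⌋ = 482.

482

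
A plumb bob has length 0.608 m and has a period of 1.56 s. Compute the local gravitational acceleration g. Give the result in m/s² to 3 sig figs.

9.86 m/s²

From T = 2π√(L/g), g = 4π²L/T² = 4π² × 0.608/1.560² = 9.86 m/s².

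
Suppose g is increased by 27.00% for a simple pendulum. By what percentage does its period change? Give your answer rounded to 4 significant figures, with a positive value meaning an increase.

-11.26%

T ∝ 1/√g, so T'/T = 1/√(1.2700) = 0.88736.
Percentage change in T = (0.88736 − 1) × 100% = -11.26%.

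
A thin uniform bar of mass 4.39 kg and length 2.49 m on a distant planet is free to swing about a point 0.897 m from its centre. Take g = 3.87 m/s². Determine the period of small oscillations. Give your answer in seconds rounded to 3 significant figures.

3.88 s

For a physical pendulum T = 2π√(I/(mgd)), with d = 0.8970 m from pivot to centre of mass.
I_cm = mL²/12 = 4.39 × 2.49²/12 = 2.268 kg·m²; I = I_cm + md² = 2.268 + 4.39 × 0.8970² = 5.800 kg·m².
T = 2π√(5.800/(4.39 × 3.87 × 0.8970)) = 3.88 s.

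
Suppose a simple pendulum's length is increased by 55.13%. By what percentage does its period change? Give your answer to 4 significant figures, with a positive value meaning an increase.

24.55%

T ∝ √L, so T'/T = √(1.5513) = 1.2455.
Percentage change in T = (1.2455 − 1) × 100% = 24.55%.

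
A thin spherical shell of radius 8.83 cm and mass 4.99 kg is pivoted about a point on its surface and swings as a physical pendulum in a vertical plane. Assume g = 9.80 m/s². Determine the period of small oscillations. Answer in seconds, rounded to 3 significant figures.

I_cm = (2/3)mr² = 0.02594 kg·m². The pivot is at distance d = 0.0883 m from the centre of mass.
By the parallel-axis theorem, I = I_cm + md² = 0.02594 + 0.03891 = 0.06484 kg·m².
T = 2π√(I/(mgd)) = 2π√(0.06484/(4.99 × 9.80 × 0.0883)) = 0.770 s.

0.770 s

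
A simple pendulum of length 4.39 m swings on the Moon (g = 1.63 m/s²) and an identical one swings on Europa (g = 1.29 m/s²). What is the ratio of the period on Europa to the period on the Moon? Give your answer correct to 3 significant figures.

T ∝ 1/√g, so T₂/T₁ = √(g₁/g₂) = √(1.63/1.29) = 1.12.

1.12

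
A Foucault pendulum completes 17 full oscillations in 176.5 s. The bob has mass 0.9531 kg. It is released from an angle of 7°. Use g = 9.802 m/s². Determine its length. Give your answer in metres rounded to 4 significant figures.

26.76 m

T = 176.5/17 = 10.382 s.
From T = 2π√(L/g), L = gT²/(4π²) = 9.802 × 10.382²/(4π²) = 26.76 m.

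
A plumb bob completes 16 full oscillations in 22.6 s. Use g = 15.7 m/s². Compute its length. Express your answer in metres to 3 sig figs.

T = 22.6/16 = 1.413 s.
From T = 2π√(L/g), L = gT²/(4π²) = 15.7 × 1.413²/(4π²) = 0.793 m.

0.793 m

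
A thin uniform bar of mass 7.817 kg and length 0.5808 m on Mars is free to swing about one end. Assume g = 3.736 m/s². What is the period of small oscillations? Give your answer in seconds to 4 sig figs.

2.023 s

For a physical pendulum T = 2π√(I/(mgd)), with d = 0.29040 m from pivot to centre of mass.
I_cm = mL²/12 = 7.817 × 0.5808²/12 = 0.21974 kg·m²; I = I_cm + md² = 0.21974 + 7.817 × 0.29040² = 0.87897 kg·m².
T = 2π√(0.87897/(7.817 × 3.736 × 0.29040)) = 2.023 s.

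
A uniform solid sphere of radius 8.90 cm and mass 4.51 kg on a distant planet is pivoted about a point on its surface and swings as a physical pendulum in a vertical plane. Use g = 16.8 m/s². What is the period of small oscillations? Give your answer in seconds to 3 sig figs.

0.541 s

I_cm = (2/5)mr² = 0.01429 kg·m². The pivot is at distance d = 0.0890 m from the centre of mass.
By the parallel-axis theorem, I = I_cm + md² = 0.01429 + 0.03572 = 0.05001 kg·m².
T = 2π√(I/(mgd)) = 2π√(0.05001/(4.51 × 16.8 × 0.0890)) = 0.541 s.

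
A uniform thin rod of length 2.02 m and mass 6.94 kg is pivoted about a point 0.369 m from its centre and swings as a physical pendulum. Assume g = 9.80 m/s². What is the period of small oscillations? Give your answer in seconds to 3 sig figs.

For a physical pendulum T = 2π√(I/(mgd)), with d = 0.3690 m from pivot to centre of mass.
I_cm = mL²/12 = 6.94 × 2.02²/12 = 2.360 kg·m²; I = I_cm + md² = 2.360 + 6.94 × 0.3690² = 3.305 kg·m².
T = 2π√(3.305/(6.94 × 9.80 × 0.3690)) = 2.28 s.

2.28 s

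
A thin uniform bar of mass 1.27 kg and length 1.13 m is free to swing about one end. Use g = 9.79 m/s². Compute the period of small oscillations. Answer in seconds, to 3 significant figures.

1.74 s

For a physical pendulum T = 2π√(I/(mgd)), with d = 0.5650 m from pivot to centre of mass.
I_cm = mL²/12 = 1.27 × 1.13²/12 = 0.1351 kg·m²; I = I_cm + md² = 0.1351 + 1.27 × 0.5650² = 0.5406 kg·m².
T = 2π√(0.5406/(1.27 × 9.79 × 0.5650)) = 1.74 s.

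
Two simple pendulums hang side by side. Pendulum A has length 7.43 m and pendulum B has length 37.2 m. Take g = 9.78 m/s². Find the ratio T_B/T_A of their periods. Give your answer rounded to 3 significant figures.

T ∝ √L, so T_B/T_A = √(L_B/L_A) = √(37.2/7.43) = 2.24.

2.24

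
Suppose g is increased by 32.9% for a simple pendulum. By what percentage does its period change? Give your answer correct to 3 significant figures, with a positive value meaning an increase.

T ∝ 1/√g, so T'/T = 1/√(1.329) = 0.8674.
Percentage change in T = (0.8674 − 1) × 100% = -13.3%.

-13.3%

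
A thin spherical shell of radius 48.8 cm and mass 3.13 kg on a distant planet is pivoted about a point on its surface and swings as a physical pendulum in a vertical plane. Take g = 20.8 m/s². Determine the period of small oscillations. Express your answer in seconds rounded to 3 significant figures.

I_cm = (2/3)mr² = 0.4969 kg·m². The pivot is at distance d = 0.488 m from the centre of mass.
By the parallel-axis theorem, I = I_cm + md² = 0.4969 + 0.7454 = 1.242 kg·m².
T = 2π√(I/(mgd)) = 2π√(1.242/(3.13 × 20.8 × 0.488)) = 1.24 s.

1.24 s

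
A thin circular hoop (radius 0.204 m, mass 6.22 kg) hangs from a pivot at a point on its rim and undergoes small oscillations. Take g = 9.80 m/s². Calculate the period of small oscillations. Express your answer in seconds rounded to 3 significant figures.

I_cm = mr² = 0.2589 kg·m². The pivot is at distance d = 0.204 m from the centre of mass.
By the parallel-axis theorem, I = I_cm + md² = 0.2589 + 0.2589 = 0.5177 kg·m².
T = 2π√(I/(mgd)) = 2π√(0.5177/(6.22 × 9.80 × 0.204)) = 1.28 s.

1.28 s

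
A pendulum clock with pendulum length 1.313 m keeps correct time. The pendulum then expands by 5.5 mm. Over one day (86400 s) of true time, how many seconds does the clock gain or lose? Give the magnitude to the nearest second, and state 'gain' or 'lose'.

lose 180 s

T ∝ √L, so T'/T = √(1.31850/1.313) = 1.00209.
In 86400 s of true time the clock registers 86400/1.00209 = 86219.6 s, so it loses 180 s.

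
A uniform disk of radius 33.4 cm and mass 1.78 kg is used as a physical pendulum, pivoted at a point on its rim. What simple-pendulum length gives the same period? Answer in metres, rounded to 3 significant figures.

0.501 m

The equivalent simple-pendulum length is L_eq = I/(md), where I is about the pivot and d = 0.3340 m.
I_cm = ½mR² = 0.09928 kg·m², so I = I_cm + md² = 0.09928 + 0.1986 = 0.2979 kg·m².
L_eq = 0.2979/(1.78 × 0.3340) = 0.501 m.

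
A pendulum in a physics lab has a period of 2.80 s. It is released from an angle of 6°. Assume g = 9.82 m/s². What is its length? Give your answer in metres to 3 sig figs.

1.95 m

From T = 2π√(L/g), L = gT²/(4π²) = 9.82 × 2.800²/(4π²) = 1.95 m.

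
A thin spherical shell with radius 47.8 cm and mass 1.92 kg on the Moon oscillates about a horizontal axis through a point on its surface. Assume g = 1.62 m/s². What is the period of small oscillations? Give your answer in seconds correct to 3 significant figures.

4.41 s

I_cm = (2/3)mr² = 0.2925 kg·m². The pivot is at distance d = 0.478 m from the centre of mass.
By the parallel-axis theorem, I = I_cm + md² = 0.2925 + 0.4387 = 0.7311 kg·m².
T = 2π√(I/(mgd)) = 2π√(0.7311/(1.92 × 1.62 × 0.478)) = 4.41 s.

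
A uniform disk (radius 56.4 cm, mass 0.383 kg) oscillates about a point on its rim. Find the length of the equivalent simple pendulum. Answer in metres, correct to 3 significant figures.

0.846 m

The equivalent simple-pendulum length is L_eq = I/(md), where I is about the pivot and d = 0.5640 m.
I_cm = ½mR² = 0.06092 kg·m², so I = I_cm + md² = 0.06092 + 0.1218 = 0.1827 kg·m².
L_eq = 0.1827/(0.383 × 0.5640) = 0.846 m.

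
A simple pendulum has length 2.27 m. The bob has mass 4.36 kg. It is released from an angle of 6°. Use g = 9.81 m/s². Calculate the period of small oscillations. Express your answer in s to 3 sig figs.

T = 2π√(L/g) = 2π√(2.27/9.81) = 2π × 0.4810 = 3.02 s.

3.02 s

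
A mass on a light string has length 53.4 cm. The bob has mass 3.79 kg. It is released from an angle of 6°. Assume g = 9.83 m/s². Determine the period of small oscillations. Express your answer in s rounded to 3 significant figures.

1.46 s

T = 2π√(L/g) = 2π√(0.534/9.83) = 2π × 0.2331 = 1.46 s.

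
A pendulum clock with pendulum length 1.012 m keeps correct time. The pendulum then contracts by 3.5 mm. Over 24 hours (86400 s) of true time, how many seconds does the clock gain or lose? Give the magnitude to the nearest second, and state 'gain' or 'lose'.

T ∝ √L, so T'/T = √(1.00850/1.012) = 0.998269.
In 86400 s of true time the clock registers 86400/0.998269 = 86549.8 s, so it gains 150 s.

gain 150 s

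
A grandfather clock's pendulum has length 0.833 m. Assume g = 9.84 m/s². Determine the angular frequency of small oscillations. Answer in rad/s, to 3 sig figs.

ω = √(g/L) = √(9.84/0.833) = 3.44 rad/s.

3.44 rad/s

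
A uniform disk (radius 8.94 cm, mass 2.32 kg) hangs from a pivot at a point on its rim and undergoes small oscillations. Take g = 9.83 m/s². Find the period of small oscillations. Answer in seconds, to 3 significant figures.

I_cm = ½mr² = 0.009271 kg·m². The pivot is at distance d = 0.0894 m from the centre of mass.
By the parallel-axis theorem, I = I_cm + md² = 0.009271 + 0.01854 = 0.02781 kg·m².
T = 2π√(I/(mgd)) = 2π√(0.02781/(2.32 × 9.83 × 0.0894)) = 0.734 s.

0.734 s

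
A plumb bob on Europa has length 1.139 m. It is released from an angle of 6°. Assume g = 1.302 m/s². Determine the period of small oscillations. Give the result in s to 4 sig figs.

5.877 s

T = 2π√(L/g) = 2π√(1.139/1.302) = 2π × 0.93531 = 5.877 s.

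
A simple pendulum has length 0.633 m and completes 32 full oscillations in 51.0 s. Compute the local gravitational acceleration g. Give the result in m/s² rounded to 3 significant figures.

9.84 m/s²

T = 51.0/32 = 1.594 s.
From T = 2π√(L/g), g = 4π²L/T² = 4π² × 0.633/1.594² = 9.84 m/s².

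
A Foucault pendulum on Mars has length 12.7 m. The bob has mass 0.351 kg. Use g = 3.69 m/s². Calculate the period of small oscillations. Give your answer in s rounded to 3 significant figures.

T = 2π√(L/g) = 2π√(12.7/3.69) = 2π × 1.855 = 11.7 s.

11.7 s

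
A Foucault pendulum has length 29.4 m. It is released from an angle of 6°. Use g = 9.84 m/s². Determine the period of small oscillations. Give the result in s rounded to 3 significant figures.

10.9 s

T = 2π√(L/g) = 2π√(29.4/9.84) = 2π × 1.729 = 10.9 s.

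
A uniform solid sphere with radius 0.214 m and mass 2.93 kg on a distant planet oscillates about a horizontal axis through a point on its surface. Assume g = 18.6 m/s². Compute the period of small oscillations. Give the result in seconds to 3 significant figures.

I_cm = (2/5)mr² = 0.05367 kg·m². The pivot is at distance d = 0.214 m from the centre of mass.
By the parallel-axis theorem, I = I_cm + md² = 0.05367 + 0.1342 = 0.1879 kg·m².
T = 2π√(I/(mgd)) = 2π√(0.1879/(2.93 × 18.6 × 0.214)) = 0.797 s.

0.797 s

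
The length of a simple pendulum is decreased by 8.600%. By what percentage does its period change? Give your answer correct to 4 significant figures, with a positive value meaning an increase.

T ∝ √L, so T'/T = √(0.91400) = 0.95603.
Percentage change in T = (0.95603 − 1) × 100% = -4.397%.

-4.397%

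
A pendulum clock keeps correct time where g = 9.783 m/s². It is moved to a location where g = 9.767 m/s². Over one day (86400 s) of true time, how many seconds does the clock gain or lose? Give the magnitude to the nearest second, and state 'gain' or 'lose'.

lose 71 s

The clock's period scales as T ∝ 1/√g, so T'/T = √(9.783/9.767) = 1.00082.
In 86400 s of true time the clock registers 86400/1.00082 = 86329.3 s, so it loses 71 s.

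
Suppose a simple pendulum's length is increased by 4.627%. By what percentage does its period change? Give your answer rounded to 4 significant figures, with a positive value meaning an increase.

T ∝ √L, so T'/T = √(1.0463) = 1.0229.
Percentage change in T = (1.0229 − 1) × 100% = 2.287%.

2.287%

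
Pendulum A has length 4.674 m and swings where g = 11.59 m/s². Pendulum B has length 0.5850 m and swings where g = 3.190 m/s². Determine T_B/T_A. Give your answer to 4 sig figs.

T = 2π√(L/g), so T_B/T_A = √((L_B/g_B)/(L_A/g_A)) = √((0.5850/3.190)/(4.674/11.59)) = 0.6743.

0.6743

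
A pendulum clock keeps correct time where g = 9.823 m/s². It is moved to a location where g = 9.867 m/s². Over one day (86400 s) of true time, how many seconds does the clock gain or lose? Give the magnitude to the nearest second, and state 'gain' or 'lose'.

The clock's period scales as T ∝ 1/√g, so T'/T = √(9.823/9.867) = 0.997768.
In 86400 s of true time the clock registers 86400/0.997768 = 86593.3 s, so it gains 193 s.

gain 193 s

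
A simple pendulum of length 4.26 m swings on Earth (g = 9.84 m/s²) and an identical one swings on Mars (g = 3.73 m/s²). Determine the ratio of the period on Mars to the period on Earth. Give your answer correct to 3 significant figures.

T ∝ 1/√g, so T₂/T₁ = √(g₁/g₂) = √(9.84/3.73) = 1.62.

1.62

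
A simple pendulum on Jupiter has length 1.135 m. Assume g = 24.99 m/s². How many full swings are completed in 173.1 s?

T = 2π√(L/g) = 2π√(1.135/24.99) = 1.3390 s.
Number of complete oscillations = ⌊173.1/1.3390⌋ = ⌊129.27⌋ = 129.

129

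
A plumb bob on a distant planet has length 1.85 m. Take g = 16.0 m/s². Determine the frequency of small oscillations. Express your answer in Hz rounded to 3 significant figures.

0.468 Hz

T = 2π√(L/g) = 2π√(1.85/16.0) = 2.137 s, so f = 1/T = 0.468 Hz.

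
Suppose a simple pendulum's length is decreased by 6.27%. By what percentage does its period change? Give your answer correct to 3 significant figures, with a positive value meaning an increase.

-3.19%

T ∝ √L, so T'/T = √(0.9373) = 0.9681.
Percentage change in T = (0.9681 − 1) × 100% = -3.19%.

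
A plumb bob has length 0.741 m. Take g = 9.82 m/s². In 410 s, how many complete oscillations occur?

237

T = 2π√(L/g) = 2π√(0.741/9.82) = 1.726 s.
Number of complete oscillations = ⌊410/1.726⌋ = ⌊237.5⌋ = 237.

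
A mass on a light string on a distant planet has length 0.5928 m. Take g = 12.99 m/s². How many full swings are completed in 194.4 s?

T = 2π√(L/g) = 2π√(0.5928/12.99) = 1.3422 s.
Number of complete oscillations = ⌊194.4/1.3422⌋ = ⌊144.83⌋ = 144.

144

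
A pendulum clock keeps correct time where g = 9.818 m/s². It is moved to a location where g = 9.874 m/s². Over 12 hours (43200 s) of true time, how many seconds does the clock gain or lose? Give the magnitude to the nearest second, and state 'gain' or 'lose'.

gain 123 s

The clock's period scales as T ∝ 1/√g, so T'/T = √(9.818/9.874) = 0.997160.
In 43200 s of true time the clock registers 43200/0.997160 = 43323.0 s, so it gains 123 s.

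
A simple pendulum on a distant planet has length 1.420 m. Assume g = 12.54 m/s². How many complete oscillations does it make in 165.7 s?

78

T = 2π√(L/g) = 2π√(1.420/12.54) = 2.1143 s.
Number of complete oscillations = ⌊165.7/2.1143⌋ = ⌊78.370⌋ = 78.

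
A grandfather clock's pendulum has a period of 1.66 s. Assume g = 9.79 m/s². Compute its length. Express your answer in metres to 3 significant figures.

From T = 2π√(L/g), L = gT²/(4π²) = 9.79 × 1.660²/(4π²) = 0.683 m.

0.683 m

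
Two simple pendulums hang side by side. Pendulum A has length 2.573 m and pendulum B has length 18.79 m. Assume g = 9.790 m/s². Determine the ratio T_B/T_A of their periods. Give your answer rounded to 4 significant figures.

T ∝ √L, so T_B/T_A = √(L_B/L_A) = √(18.79/2.573) = 2.702.

2.702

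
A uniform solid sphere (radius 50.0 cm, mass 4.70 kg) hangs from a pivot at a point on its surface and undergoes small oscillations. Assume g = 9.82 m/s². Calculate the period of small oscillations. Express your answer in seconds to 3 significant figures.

I_cm = (2/5)mr² = 0.4700 kg·m². The pivot is at distance d = 0.500 m from the centre of mass.
By the parallel-axis theorem, I = I_cm + md² = 0.4700 + 1.175 = 1.645 kg·m².
T = 2π√(I/(mgd)) = 2π√(1.645/(4.70 × 9.82 × 0.500)) = 1.68 s.

1.68 s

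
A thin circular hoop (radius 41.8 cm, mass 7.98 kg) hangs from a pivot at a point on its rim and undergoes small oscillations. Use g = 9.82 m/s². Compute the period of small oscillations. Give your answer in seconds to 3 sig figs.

1.83 s

I_cm = mr² = 1.394 kg·m². The pivot is at distance d = 0.418 m from the centre of mass.
By the parallel-axis theorem, I = I_cm + md² = 1.394 + 1.394 = 2.789 kg·m².
T = 2π√(I/(mgd)) = 2π√(2.789/(7.98 × 9.82 × 0.418)) = 1.83 s.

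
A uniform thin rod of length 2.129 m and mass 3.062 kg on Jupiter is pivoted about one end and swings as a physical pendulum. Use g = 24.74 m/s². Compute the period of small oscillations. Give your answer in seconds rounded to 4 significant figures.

For a physical pendulum T = 2π√(I/(mgd)), with d = 1.0645 m from pivot to centre of mass.
I_cm = mL²/12 = 3.062 × 2.129²/12 = 1.1566 kg·m²; I = I_cm + md² = 1.1566 + 3.062 × 1.0645² = 4.6263 kg·m².
T = 2π√(4.6263/(3.062 × 24.74 × 1.0645)) = 1.505 s.

1.505 s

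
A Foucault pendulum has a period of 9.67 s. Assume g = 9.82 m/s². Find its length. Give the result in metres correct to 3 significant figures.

From T = 2π√(L/g), L = gT²/(4π²) = 9.82 × 9.670²/(4π²) = 23.3 m.

23.3 m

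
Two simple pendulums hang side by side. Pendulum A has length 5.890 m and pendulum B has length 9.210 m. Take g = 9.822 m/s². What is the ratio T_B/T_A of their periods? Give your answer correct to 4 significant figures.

T ∝ √L, so T_B/T_A = √(L_B/L_A) = √(9.210/5.890) = 1.250.

1.250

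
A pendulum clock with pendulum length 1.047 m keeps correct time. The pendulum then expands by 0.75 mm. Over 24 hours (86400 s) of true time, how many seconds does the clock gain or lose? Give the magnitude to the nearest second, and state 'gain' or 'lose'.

lose 31 s

T ∝ √L, so T'/T = √(1.04775/1.047) = 1.00036.
In 86400 s of true time the clock registers 86400/1.00036 = 86369.1 s, so it loses 31 s.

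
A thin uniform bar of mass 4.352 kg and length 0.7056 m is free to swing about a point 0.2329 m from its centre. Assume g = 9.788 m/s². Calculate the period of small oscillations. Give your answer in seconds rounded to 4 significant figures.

For a physical pendulum T = 2π√(I/(mgd)), with d = 0.23290 m from pivot to centre of mass.
I_cm = mL²/12 = 4.352 × 0.7056²/12 = 0.18056 kg·m²; I = I_cm + md² = 0.18056 + 4.352 × 0.23290² = 0.41662 kg·m².
T = 2π√(0.41662/(4.352 × 9.788 × 0.23290)) = 1.288 s.

1.288 s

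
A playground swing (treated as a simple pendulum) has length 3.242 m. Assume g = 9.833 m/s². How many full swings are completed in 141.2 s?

39

T = 2π√(L/g) = 2π√(3.242/9.833) = 3.6078 s.
Number of complete oscillations = ⌊141.2/3.6078⌋ = ⌊39.137⌋ = 39.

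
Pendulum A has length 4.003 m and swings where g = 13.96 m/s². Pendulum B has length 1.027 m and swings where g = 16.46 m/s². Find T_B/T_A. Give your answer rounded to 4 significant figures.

0.4665

T = 2π√(L/g), so T_B/T_A = √((L_B/g_B)/(L_A/g_A)) = √((1.027/16.46)/(4.003/13.96)) = 0.4665.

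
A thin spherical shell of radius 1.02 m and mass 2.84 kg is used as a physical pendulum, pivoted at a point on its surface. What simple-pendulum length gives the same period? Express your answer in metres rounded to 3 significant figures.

1.70 m

The equivalent simple-pendulum length is L_eq = I/(md), where I is about the pivot and d = 1.020 m.
I_cm = (2/3)mR² = 1.970 kg·m², so I = I_cm + md² = 1.970 + 2.955 = 4.925 kg·m².
L_eq = 4.925/(2.84 × 1.020) = 1.70 m.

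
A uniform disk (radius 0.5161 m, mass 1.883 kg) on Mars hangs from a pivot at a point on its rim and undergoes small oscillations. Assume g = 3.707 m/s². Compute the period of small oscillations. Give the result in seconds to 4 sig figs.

I_cm = ½mr² = 0.25078 kg·m². The pivot is at distance d = 0.5161 m from the centre of mass.
By the parallel-axis theorem, I = I_cm + md² = 0.25078 + 0.50155 = 0.75233 kg·m².
T = 2π√(I/(mgd)) = 2π√(0.75233/(1.883 × 3.707 × 0.5161)) = 2.871 s.

2.871 s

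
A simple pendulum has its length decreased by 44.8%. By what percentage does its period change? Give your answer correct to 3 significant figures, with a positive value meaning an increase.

T ∝ √L, so T'/T = √(0.5520) = 0.7430.
Percentage change in T = (0.7430 − 1) × 100% = -25.7%.

-25.7%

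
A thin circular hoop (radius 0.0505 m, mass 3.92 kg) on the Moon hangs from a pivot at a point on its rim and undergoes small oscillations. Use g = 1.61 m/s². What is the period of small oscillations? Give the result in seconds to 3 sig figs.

I_cm = mr² = 0.009997 kg·m². The pivot is at distance d = 0.0505 m from the centre of mass.
By the parallel-axis theorem, I = I_cm + md² = 0.009997 + 0.009997 = 0.01999 kg·m².
T = 2π√(I/(mgd)) = 2π√(0.01999/(3.92 × 1.61 × 0.0505)) = 1.57 s.

1.57 s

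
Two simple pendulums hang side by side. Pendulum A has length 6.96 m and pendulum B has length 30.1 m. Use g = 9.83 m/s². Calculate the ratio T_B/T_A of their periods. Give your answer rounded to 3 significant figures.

2.08

T ∝ √L, so T_B/T_A = √(L_B/L_A) = √(30.1/6.96) = 2.08.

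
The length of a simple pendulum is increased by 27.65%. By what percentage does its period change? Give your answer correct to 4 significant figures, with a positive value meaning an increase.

T ∝ √L, so T'/T = √(1.2765) = 1.1298.
Percentage change in T = (1.1298 − 1) × 100% = 12.98%.

12.98%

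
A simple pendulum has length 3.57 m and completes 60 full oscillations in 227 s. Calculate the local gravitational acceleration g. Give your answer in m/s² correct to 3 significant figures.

9.85 m/s²

T = 227/60 = 3.783 s.
From T = 2π√(L/g), g = 4π²L/T² = 4π² × 3.57/3.783² = 9.85 m/s².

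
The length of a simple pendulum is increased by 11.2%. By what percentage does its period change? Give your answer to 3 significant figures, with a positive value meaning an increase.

5.45%

T ∝ √L, so T'/T = √(1.112) = 1.055.
Percentage change in T = (1.055 − 1) × 100% = 5.45%.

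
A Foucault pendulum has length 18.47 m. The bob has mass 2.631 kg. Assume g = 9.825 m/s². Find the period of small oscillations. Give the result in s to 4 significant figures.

8.615 s

T = 2π√(L/g) = 2π√(18.47/9.825) = 2π × 1.3711 = 8.615 s.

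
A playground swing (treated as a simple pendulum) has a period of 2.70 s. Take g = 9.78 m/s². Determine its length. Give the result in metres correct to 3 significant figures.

From T = 2π√(L/g), L = gT²/(4π²) = 9.78 × 2.700²/(4π²) = 1.81 m.

1.81 m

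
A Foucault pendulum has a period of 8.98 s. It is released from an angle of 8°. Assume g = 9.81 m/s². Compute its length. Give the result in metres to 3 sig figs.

20.0 m

From T = 2π√(L/g), L = gT²/(4π²) = 9.81 × 8.980²/(4π²) = 20.0 m.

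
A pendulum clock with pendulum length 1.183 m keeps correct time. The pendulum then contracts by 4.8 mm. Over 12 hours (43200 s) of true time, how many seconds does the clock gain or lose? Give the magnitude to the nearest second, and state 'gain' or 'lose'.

T ∝ √L, so T'/T = √(1.17820/1.183) = 0.997969.
In 43200 s of true time the clock registers 43200/0.997969 = 43287.9 s, so it gains 88 s.

gain 88 s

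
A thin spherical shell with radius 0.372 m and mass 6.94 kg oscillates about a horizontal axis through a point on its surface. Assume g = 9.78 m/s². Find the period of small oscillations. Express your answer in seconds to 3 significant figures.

I_cm = (2/3)mr² = 0.6403 kg·m². The pivot is at distance d = 0.372 m from the centre of mass.
By the parallel-axis theorem, I = I_cm + md² = 0.6403 + 0.9604 = 1.601 kg·m².
T = 2π√(I/(mgd)) = 2π√(1.601/(6.94 × 9.78 × 0.372)) = 1.58 s.

1.58 s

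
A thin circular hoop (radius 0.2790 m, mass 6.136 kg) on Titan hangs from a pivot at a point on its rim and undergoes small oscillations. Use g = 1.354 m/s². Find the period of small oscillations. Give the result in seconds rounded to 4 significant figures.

4.034 s

I_cm = mr² = 0.47763 kg·m². The pivot is at distance d = 0.2790 m from the centre of mass.
By the parallel-axis theorem, I = I_cm + md² = 0.47763 + 0.47763 = 0.95526 kg·m².
T = 2π√(I/(mgd)) = 2π√(0.95526/(6.136 × 1.354 × 0.2790)) = 4.034 s.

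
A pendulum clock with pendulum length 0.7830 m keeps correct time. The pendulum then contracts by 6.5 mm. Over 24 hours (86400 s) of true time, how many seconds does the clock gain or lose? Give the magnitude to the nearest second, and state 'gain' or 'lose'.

T ∝ √L, so T'/T = √(0.77650/0.7830) = 0.995841.
In 86400 s of true time the clock registers 86400/0.995841 = 86760.9 s, so it gains 361 s.

gain 361 s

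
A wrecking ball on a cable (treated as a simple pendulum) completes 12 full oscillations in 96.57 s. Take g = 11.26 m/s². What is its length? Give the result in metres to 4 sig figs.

18.47 m

T = 96.57/12 = 8.0475 s.
From T = 2π√(L/g), L = gT²/(4π²) = 11.26 × 8.0475²/(4π²) = 18.47 m.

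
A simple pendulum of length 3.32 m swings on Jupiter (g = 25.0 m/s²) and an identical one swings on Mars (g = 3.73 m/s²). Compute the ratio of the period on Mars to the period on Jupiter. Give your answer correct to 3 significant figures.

2.59

T ∝ 1/√g, so T₂/T₁ = √(g₁/g₂) = √(25.0/3.73) = 2.59.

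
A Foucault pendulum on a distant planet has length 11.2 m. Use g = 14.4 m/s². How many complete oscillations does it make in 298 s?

53

T = 2π√(L/g) = 2π√(11.2/14.4) = 5.541 s.
Number of complete oscillations = ⌊298/5.541⌋ = ⌊53.78⌋ = 53.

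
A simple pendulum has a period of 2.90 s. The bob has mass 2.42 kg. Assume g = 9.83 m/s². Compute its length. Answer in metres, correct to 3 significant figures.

From T = 2π√(L/g), L = gT²/(4π²) = 9.83 × 2.900²/(4π²) = 2.09 m.

2.09 m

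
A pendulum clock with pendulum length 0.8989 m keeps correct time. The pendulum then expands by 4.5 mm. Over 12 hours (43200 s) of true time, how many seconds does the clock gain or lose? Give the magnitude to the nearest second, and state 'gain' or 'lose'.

lose 108 s

T ∝ √L, so T'/T = √(0.90340/0.8989) = 1.00250.
In 43200 s of true time the clock registers 43200/1.00250 = 43092.3 s, so it loses 108 s.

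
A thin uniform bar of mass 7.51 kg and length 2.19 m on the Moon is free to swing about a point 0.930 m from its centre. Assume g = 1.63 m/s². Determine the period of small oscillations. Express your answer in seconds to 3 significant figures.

5.74 s

For a physical pendulum T = 2π√(I/(mgd)), with d = 0.9300 m from pivot to centre of mass.
I_cm = mL²/12 = 7.51 × 2.19²/12 = 3.002 kg·m²; I = I_cm + md² = 3.002 + 7.51 × 0.9300² = 9.497 kg·m².
T = 2π√(9.497/(7.51 × 1.63 × 0.9300)) = 5.74 s.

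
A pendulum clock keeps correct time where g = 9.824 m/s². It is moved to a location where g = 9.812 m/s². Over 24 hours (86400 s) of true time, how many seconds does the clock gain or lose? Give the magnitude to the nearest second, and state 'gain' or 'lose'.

lose 53 s

The clock's period scales as T ∝ 1/√g, so T'/T = √(9.824/9.812) = 1.00061.
In 86400 s of true time the clock registers 86400/1.00061 = 86347.2 s, so it loses 53 s.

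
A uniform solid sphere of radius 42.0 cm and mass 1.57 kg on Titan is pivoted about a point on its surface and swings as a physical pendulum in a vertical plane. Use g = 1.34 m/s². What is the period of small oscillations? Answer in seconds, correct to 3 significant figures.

I_cm = (2/5)mr² = 0.1108 kg·m². The pivot is at distance d = 0.420 m from the centre of mass.
By the parallel-axis theorem, I = I_cm + md² = 0.1108 + 0.2769 = 0.3877 kg·m².
T = 2π√(I/(mgd)) = 2π√(0.3877/(1.57 × 1.34 × 0.420)) = 4.16 s.

4.16 s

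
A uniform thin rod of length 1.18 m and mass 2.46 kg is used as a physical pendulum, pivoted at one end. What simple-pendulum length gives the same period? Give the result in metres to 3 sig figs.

0.787 m

The equivalent simple-pendulum length is L_eq = I/(md), where I is about the pivot and d = 0.5900 m.
I_cm = (1/12)mL² = 0.2854 kg·m², so I = I_cm + md² = 0.2854 + 0.8563 = 1.142 kg·m².
L_eq = 1.142/(2.46 × 0.5900) = 0.787 m.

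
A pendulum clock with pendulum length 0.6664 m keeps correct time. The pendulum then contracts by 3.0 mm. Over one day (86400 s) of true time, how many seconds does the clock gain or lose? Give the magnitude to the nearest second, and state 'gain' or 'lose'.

gain 195 s

T ∝ √L, so T'/T = √(0.66340/0.6664) = 0.997747.
In 86400 s of true time the clock registers 86400/0.997747 = 86595.1 s, so it gains 195 s.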